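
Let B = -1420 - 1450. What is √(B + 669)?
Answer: I*√2201 ≈ 46.915*I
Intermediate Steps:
B = -2870
√(B + 669) = √(-2870 + 669) = √(-2201) = I*√2201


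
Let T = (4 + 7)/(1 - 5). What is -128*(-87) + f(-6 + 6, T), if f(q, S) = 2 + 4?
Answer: 11142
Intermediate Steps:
T = -11/4 (T = 11/(-4) = 11*(-¼) = -11/4 ≈ -2.7500)
f(q, S) = 6
-128*(-87) + f(-6 + 6, T) = -128*(-87) + 6 = 11136 + 6 = 11142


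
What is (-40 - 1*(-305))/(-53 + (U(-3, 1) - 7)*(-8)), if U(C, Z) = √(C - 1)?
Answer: 3 + 16*I ≈ 3.0 + 16.0*I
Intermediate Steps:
U(C, Z) = √(-1 + C)
(-40 - 1*(-305))/(-53 + (U(-3, 1) - 7)*(-8)) = (-40 - 1*(-305))/(-53 + (√(-1 - 3) - 7)*(-8)) = (-40 + 305)/(-53 + (√(-4) - 7)*(-8)) = 265/(-53 + (2*I - 7)*(-8)) = 265/(-53 + (-7 + 2*I)*(-8)) = 265/(-53 + (56 - 16*I)) = 265/(3 - 16*I) = 265*((3 + 16*I)/265) = 3 + 16*I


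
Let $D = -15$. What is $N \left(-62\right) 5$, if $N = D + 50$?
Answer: $-10850$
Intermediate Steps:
$N = 35$ ($N = -15 + 50 = 35$)
$N \left(-62\right) 5 = 35 \left(-62\right) 5 = \left(-2170\right) 5 = -10850$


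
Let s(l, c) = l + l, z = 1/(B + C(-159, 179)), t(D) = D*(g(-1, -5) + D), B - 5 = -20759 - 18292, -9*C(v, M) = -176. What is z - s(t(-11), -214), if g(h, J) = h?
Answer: -92726841/351238 ≈ -264.00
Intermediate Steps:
C(v, M) = 176/9 (C(v, M) = -1/9*(-176) = 176/9)
B = -39046 (B = 5 + (-20759 - 18292) = 5 - 39051 = -39046)
t(D) = D*(-1 + D)
z = -9/351238 (z = 1/(-39046 + 176/9) = 1/(-351238/9) = -9/351238 ≈ -2.5624e-5)
s(l, c) = 2*l
z - s(t(-11), -214) = -9/351238 - 2*(-11*(-1 - 11)) = -9/351238 - 2*(-11*(-12)) = -9/351238 - 2*132 = -9/351238 - 1*264 = -9/351238 - 264 = -92726841/351238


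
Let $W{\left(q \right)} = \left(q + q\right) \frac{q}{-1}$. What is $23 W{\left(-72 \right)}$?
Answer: $-238464$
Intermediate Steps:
$W{\left(q \right)} = - 2 q^{2}$ ($W{\left(q \right)} = 2 q q \left(-1\right) = 2 q \left(- q\right) = - 2 q^{2}$)
$23 W{\left(-72 \right)} = 23 \left(- 2 \left(-72\right)^{2}\right) = 23 \left(\left(-2\right) 5184\right) = 23 \left(-10368\right) = -238464$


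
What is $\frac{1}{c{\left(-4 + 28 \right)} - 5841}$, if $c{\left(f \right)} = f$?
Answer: $- \frac{1}{5817} \approx -0.00017191$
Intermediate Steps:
$\frac{1}{c{\left(-4 + 28 \right)} - 5841} = \frac{1}{\left(-4 + 28\right) - 5841} = \frac{1}{24 - 5841} = \frac{1}{-5817} = - \frac{1}{5817}$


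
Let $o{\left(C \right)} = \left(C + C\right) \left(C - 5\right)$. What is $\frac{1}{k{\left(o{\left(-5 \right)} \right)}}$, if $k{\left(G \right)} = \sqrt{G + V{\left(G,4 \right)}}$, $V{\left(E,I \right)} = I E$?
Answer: $\frac{\sqrt{5}}{50} \approx 0.044721$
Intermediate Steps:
$V{\left(E,I \right)} = E I$
$o{\left(C \right)} = 2 C \left(-5 + C\right)$
$k{\left(G \right)} = \sqrt{5} \sqrt{G}$ ($k{\left(G \right)} = \sqrt{G + G 4} = \sqrt{G + 4 G} = \sqrt{5 G} = \sqrt{5} \sqrt{G}$)
$\frac{1}{k{\left(o{\left(-5 \right)} \right)}} = \frac{1}{\sqrt{5} \sqrt{2 \left(-5\right) \left(-5 - 5\right)}} = \frac{1}{\sqrt{5} \sqrt{2 \left(-5\right) \left(-10\right)}} = \frac{1}{\sqrt{5} \sqrt{100}} = \frac{1}{\sqrt{5} \cdot 10} = \frac{1}{10 \sqrt{5}} = \frac{\sqrt{5}}{50}$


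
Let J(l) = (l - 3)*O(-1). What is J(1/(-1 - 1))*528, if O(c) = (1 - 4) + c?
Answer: 7392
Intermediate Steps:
O(c) = -3 + c
J(l) = 12 - 4*l (J(l) = (l - 3)*(-3 - 1) = (-3 + l)*(-4) = 12 - 4*l)
J(1/(-1 - 1))*528 = (12 - 4/(-1 - 1))*528 = (12 - 4/(-2))*528 = (12 - 4*(-½))*528 = (12 + 2)*528 = 14*528 = 7392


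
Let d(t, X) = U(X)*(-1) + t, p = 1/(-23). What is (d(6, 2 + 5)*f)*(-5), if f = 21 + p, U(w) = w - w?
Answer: -14460/23 ≈ -628.70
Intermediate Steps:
U(w) = 0
p = -1/23 ≈ -0.043478
d(t, X) = t (d(t, X) = 0*(-1) + t = 0 + t = t)
f = 482/23 (f = 21 - 1/23 = 482/23 ≈ 20.957)
(d(6, 2 + 5)*f)*(-5) = (6*(482/23))*(-5) = (2892/23)*(-5) = -14460/23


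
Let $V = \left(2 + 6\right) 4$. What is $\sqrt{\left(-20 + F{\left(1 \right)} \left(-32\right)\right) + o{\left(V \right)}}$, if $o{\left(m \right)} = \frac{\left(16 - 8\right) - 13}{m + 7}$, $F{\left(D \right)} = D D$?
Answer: $\frac{i \sqrt{79287}}{39} \approx 7.22 i$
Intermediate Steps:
$F{\left(D \right)} = D^{2}$
$V = 32$ ($V = 8 \cdot 4 = 32$)
$o{\left(m \right)} = - \frac{5}{7 + m}$ ($o{\left(m \right)} = \frac{\left(16 - 8\right) - 13}{7 + m} = \frac{8 - 13}{7 + m} = - \frac{5}{7 + m}$)
$\sqrt{\left(-20 + F{\left(1 \right)} \left(-32\right)\right) + o{\left(V \right)}} = \sqrt{\left(-20 + 1^{2} \left(-32\right)\right) - \frac{5}{7 + 32}} = \sqrt{\left(-20 + 1 \left(-32\right)\right) - \frac{5}{39}} = \sqrt{\left(-20 - 32\right) - \frac{5}{39}} = \sqrt{-52 - \frac{5}{39}} = \sqrt{- \frac{2033}{39}} = \frac{i \sqrt{79287}}{39}$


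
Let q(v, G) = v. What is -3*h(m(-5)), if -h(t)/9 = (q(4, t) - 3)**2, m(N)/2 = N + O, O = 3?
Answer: 27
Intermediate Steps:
m(N) = 6 + 2*N (m(N) = 2*(N + 3) = 2*(3 + N) = 6 + 2*N)
h(t) = -9 (h(t) = -9*(4 - 3)**2 = -9*1**2 = -9*1 = -9)
-3*h(m(-5)) = -3*(-9) = 27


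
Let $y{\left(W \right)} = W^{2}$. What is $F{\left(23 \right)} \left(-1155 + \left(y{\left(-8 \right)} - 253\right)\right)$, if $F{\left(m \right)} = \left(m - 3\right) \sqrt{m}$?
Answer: $- 26880 \sqrt{23} \approx -1.2891 \cdot 10^{5}$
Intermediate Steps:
$F{\left(m \right)} = \sqrt{m} \left(-3 + m\right)$ ($F{\left(m \right)} = \left(m - 3\right) \sqrt{m} = \left(-3 + m\right) \sqrt{m} = \sqrt{m} \left(-3 + m\right)$)
$F{\left(23 \right)} \left(-1155 + \left(y{\left(-8 \right)} - 253\right)\right) = \sqrt{23} \left(-3 + 23\right) \left(-1155 + \left(\left(-8\right)^{2} - 253\right)\right) = \sqrt{23} \cdot 20 \left(-1155 + \left(64 - 253\right)\right) = 20 \sqrt{23} \left(-1155 - 189\right) = 20 \sqrt{23} \left(-1344\right) = - 26880 \sqrt{23}$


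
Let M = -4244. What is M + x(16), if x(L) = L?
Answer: -4228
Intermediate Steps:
M + x(16) = -4244 + 16 = -4228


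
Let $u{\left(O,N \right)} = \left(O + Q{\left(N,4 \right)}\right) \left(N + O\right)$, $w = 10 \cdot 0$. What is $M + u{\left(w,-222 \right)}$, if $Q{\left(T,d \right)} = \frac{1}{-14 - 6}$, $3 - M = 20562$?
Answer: $- \frac{205479}{10} \approx -20548.0$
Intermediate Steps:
$M = -20559$ ($M = 3 - 20562 = -20559$)
$Q{\left(T,d \right)} = - \frac{1}{20}$ ($Q{\left(T,d \right)} = \frac{1}{-20} = - \frac{1}{20}$)
$w = 0$
$u{\left(O,N \right)} = \left(- \frac{1}{20} + O\right) \left(N + O\right)$ ($u{\left(O,N \right)} = \left(O - \frac{1}{20}\right) \left(N + O\right) = \left(- \frac{1}{20} + O\right) \left(N + O\right)$)
$M + u{\left(w,-222 \right)} = -20559 - \left(- \frac{111}{10} - 0^{2}\right) = -20559 + \left(0 + \frac{111}{10} + 0 + 0\right) = -20559 + \frac{111}{10} = - \frac{205479}{10}$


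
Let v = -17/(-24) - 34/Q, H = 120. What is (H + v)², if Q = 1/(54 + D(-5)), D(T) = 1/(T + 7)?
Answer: 1728480625/576 ≈ 3.0008e+6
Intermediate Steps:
D(T) = 1/(7 + T)
Q = 2/109 (Q = 1/(54 + 1/(7 - 5)) = 1/(54 + 1/2) = 1/(54 + ½) = 1/(109/2) = 2/109 ≈ 0.018349)
v = -44455/24 (v = -17/(-24) - 34/2/109 = -17*(-1/24) - 34*109/2 = 17/24 - 1853 = -44455/24 ≈ -1852.3)
(H + v)² = (120 - 44455/24)² = (-41575/24)² = 1728480625/576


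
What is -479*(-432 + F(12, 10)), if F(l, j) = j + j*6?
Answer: 173398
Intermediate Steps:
F(l, j) = 7*j (F(l, j) = j + 6*j = 7*j)
-479*(-432 + F(12, 10)) = -479*(-432 + 7*10) = -479*(-432 + 70) = -479*(-362) = 173398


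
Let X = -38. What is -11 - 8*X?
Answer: 293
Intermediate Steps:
-11 - 8*X = -11 - 8*(-38) = -11 + 304 = 293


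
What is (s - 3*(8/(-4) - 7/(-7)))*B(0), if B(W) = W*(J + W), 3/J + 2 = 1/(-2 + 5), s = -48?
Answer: 0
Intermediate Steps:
J = -9/5 (J = 3/(-2 + 1/(-2 + 5)) = 3/(-2 + 1/3) = 3/(-2 + ⅓) = 3/(-5/3) = 3*(-⅗) = -9/5 ≈ -1.8000)
B(W) = W*(-9/5 + W)
(s - 3*(8/(-4) - 7/(-7)))*B(0) = (-48 - 3*(8/(-4) - 7/(-7)))*((⅕)*0*(-9 + 5*0)) = (-48 - 3*(8*(-¼) - 7*(-⅐)))*((⅕)*0*(-9 + 0)) = (-48 - 3*(-2 + 1))*((⅕)*0*(-9)) = (-48 - 3*(-1))*0 = (-48 + 3)*0 = -45*0 = 0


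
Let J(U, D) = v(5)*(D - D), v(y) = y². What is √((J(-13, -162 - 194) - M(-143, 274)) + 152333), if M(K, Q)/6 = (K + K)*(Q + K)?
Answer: √377129 ≈ 614.11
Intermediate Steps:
M(K, Q) = 12*K*(K + Q) (M(K, Q) = 6*((K + K)*(Q + K)) = 6*((2*K)*(K + Q)) = 6*(2*K*(K + Q)) = 12*K*(K + Q))
J(U, D) = 0 (J(U, D) = 5²*(D - D) = 25*0 = 0)
√((J(-13, -162 - 194) - M(-143, 274)) + 152333) = √((0 - 12*(-143)*(-143 + 274)) + 152333) = √((0 - 12*(-143)*131) + 152333) = √((0 - 1*(-224796)) + 152333) = √((0 + 224796) + 152333) = √(224796 + 152333) = √377129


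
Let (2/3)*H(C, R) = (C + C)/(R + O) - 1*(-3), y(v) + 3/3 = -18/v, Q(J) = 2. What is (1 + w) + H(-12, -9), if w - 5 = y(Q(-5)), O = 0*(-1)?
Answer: 9/2 ≈ 4.5000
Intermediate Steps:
O = 0
y(v) = -1 - 18/v
w = -5 (w = 5 + (-18 - 1*2)/2 = 5 + (-18 - 2)/2 = 5 + (1/2)*(-20) = 5 - 10 = -5)
H(C, R) = 9/2 + 3*C/R (H(C, R) = 3*((C + C)/(R + 0) - 1*(-3))/2 = 3*((2*C)/R + 3)/2 = 3*(2*C/R + 3)/2 = 3*(3 + 2*C/R)/2 = 9/2 + 3*C/R)
(1 + w) + H(-12, -9) = (1 - 5) + (9/2 + 3*(-12)/(-9)) = -4 + (9/2 + 3*(-12)*(-1/9)) = -4 + (9/2 + 4) = -4 + 17/2 = 9/2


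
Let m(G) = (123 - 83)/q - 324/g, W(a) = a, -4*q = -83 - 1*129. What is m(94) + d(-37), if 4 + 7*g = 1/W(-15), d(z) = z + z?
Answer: 1566258/3233 ≈ 484.46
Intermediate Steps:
q = 53 (q = -(-83 - 1*129)/4 = -(-83 - 129)/4 = -1/4*(-212) = 53)
d(z) = 2*z
g = -61/105 (g = -4/7 + (1/7)/(-15) = -4/7 + (1/7)*(-1/15) = -4/7 - 1/105 = -61/105 ≈ -0.58095)
m(G) = 1805500/3233 (m(G) = (123 - 83)/53 - 324/(-61/105) = 40*(1/53) - 324*(-105/61) = 40/53 + 34020/61 = 1805500/3233)
m(94) + d(-37) = 1805500/3233 + 2*(-37) = 1805500/3233 - 74 = 1566258/3233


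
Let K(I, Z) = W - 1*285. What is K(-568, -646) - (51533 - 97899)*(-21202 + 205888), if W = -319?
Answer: 8563150472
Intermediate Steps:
K(I, Z) = -604 (K(I, Z) = -319 - 1*285 = -319 - 285 = -604)
K(-568, -646) - (51533 - 97899)*(-21202 + 205888) = -604 - (51533 - 97899)*(-21202 + 205888) = -604 - (-46366)*184686 = -604 - 1*(-8563151076) = -604 + 8563151076 = 8563150472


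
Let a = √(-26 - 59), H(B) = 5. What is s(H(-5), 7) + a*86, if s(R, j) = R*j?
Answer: 35 + 86*I*√85 ≈ 35.0 + 792.88*I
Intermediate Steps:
a = I*√85 (a = √(-85) = I*√85 ≈ 9.2195*I)
s(H(-5), 7) + a*86 = 5*7 + (I*√85)*86 = 35 + 86*I*√85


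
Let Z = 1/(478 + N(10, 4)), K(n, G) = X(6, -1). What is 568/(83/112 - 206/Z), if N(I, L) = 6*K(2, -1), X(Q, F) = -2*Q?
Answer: -63616/9367149 ≈ -0.0067914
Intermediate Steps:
K(n, G) = -12 (K(n, G) = -2*6 = -12)
N(I, L) = -72 (N(I, L) = 6*(-12) = -72)
Z = 1/406 (Z = 1/(478 - 72) = 1/406 ≈ 0.0024631)
568/(83/112 - 206/Z) = 568/(83/112 - 206/1/406) = 568/(83*(1/112) - 206*406) = 568/(83/112 - 83636) = 568/(-9367149/112) = 568*(-112/9367149) = -63616/9367149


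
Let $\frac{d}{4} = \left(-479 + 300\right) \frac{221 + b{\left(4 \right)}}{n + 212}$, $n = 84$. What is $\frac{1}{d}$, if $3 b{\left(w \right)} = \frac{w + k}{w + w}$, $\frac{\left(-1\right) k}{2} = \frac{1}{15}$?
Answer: $- \frac{13320}{7125811} \approx -0.0018693$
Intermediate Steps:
$k = - \frac{2}{15} \approx -0.13333$
$b{\left(w \right)} = \frac{- \frac{2}{15} + w}{6 w}$ ($b{\left(w \right)} = \frac{\left(w - \frac{2}{15}\right) \frac{1}{w + w}}{3} = \frac{\left(- \frac{2}{15} + w\right) \frac{1}{2 w}}{3} = \frac{\frac{1}{2} \frac{1}{w} \left(- \frac{2}{15} + w\right)}{3} = \frac{- \frac{2}{15} + w}{6 w}$)
$d = - \frac{7125811}{13320}$ ($d = 4 \left(-479 + 300\right) \frac{221 + \frac{-2 + 15 \cdot 4}{90 \cdot 4}}{84 + 212} = 4 \left(- 179 \frac{221 + \frac{1}{90} \cdot \frac{1}{4} \left(-2 + 60\right)}{296}\right) = 4 \left(- 179 \left(221 + \frac{1}{90} \cdot \frac{1}{4} \cdot 58\right) \frac{1}{296}\right) = 4 \left(- 179 \left(221 + \frac{29}{180}\right) \frac{1}{296}\right) = 4 \left(- 179 \cdot \frac{39809}{180} \cdot \frac{1}{296}\right) = 4 \left(\left(-179\right) \frac{39809}{53280}\right) = 4 \left(- \frac{7125811}{53280}\right) = - \frac{7125811}{13320} \approx -534.97$)
$\frac{1}{d} = \frac{1}{- \frac{7125811}{13320}} = - \frac{13320}{7125811}$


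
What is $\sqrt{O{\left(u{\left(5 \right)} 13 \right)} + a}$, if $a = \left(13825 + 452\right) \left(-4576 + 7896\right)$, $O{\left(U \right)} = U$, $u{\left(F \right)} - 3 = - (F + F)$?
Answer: $\sqrt{47399549} \approx 6884.7$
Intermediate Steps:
$u{\left(F \right)} = 3 - 2 F$ ($u{\left(F \right)} = 3 - \left(F + F\right) = 3 - 2 F$)
$a = 47399640$ ($a = 14277 \cdot 3320 = 47399640$)
$\sqrt{O{\left(u{\left(5 \right)} 13 \right)} + a} = \sqrt{\left(3 - 10\right) 13 + 47399640} = \sqrt{\left(-7\right) 13 + 47399640} = \sqrt{-91 + 47399640} = \sqrt{47399549}$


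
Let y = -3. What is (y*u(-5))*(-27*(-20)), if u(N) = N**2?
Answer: -40500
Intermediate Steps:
(y*u(-5))*(-27*(-20)) = (-3*(-5)**2)*(-27*(-20)) = -3*25*540 = -75*540 = -40500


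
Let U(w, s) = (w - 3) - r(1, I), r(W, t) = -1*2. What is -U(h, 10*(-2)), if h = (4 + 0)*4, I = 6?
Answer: -15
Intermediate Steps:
r(W, t) = -2
h = 16 (h = 4*4 = 16)
U(w, s) = -1 + w (U(w, s) = (w - 3) - 1*(-2) = (-3 + w) + 2 = -1 + w)
-U(h, 10*(-2)) = -(-1 + 16) = -1*15 = -15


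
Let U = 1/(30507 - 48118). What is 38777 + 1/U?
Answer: 21166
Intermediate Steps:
U = -1/17611 (U = 1/(-17611) = -1/17611 ≈ -5.6783e-5)
38777 + 1/U = 38777 + 1/(-1/17611) = 38777 - 17611 = 21166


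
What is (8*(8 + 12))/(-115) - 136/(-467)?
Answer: -11816/10741 ≈ -1.1001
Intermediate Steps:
(8*(8 + 12))/(-115) - 136/(-467) = (8*20)*(-1/115) - 136*(-1/467) = 160*(-1/115) + 136/467 = -32/23 + 136/467 = -11816/10741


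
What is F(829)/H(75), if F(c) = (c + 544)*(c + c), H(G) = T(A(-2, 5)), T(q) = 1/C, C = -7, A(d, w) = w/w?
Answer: -15935038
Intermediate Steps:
A(d, w) = 1
T(q) = -⅐ (T(q) = 1/(-7) = -⅐)
H(G) = -⅐
F(c) = 2*c*(544 + c) (F(c) = (544 + c)*(2*c) = 2*c*(544 + c))
F(829)/H(75) = (2*829*(544 + 829))/(-⅐) = (2*829*1373)*(-7) = 2276434*(-7) = -15935038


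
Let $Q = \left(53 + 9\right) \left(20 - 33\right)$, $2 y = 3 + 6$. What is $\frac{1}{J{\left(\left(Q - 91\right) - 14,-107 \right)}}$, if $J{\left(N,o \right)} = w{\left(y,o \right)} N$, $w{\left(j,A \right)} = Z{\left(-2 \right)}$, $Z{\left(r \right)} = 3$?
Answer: $- \frac{1}{2733} \approx -0.0003659$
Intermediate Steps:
$y = \frac{9}{2}$ ($y = \frac{3 + 6}{2} = \frac{1}{2} \cdot 9 = \frac{9}{2} \approx 4.5$)
$w{\left(j,A \right)} = 3$
$Q = -806$ ($Q = 62 \left(-13\right) = -806$)
$J{\left(N,o \right)} = 3 N$
$\frac{1}{J{\left(\left(Q - 91\right) - 14,-107 \right)}} = \frac{1}{3 \left(\left(-806 - 91\right) - 14\right)} = \frac{1}{3 \left(-897 - 14\right)} = \frac{1}{3 \left(-911\right)} = \frac{1}{-2733} = - \frac{1}{2733}$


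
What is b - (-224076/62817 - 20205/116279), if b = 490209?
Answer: 1193553304963592/2434765981 ≈ 4.9021e+5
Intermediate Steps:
b - (-224076/62817 - 20205/116279) = 490209 - (-224076/62817 - 20205/116279) = 490209 - (-224076*1/62817 - 20205*1/116279) = 490209 - (-74692/20939 - 20205/116279) = 490209 - 1*(-9108183563/2434765981) = 490209 + 9108183563/2434765981 = 1193553304963592/2434765981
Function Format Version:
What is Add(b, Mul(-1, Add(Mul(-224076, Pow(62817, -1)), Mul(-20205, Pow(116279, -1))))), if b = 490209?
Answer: Rational(1193553304963592, 2434765981) ≈ 4.9021e+5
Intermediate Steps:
Add(b, Mul(-1, Add(Mul(-224076, Pow(62817, -1)), Mul(-20205, Pow(116279, -1))))) = Add(490209, Mul(-1, Add(Mul(-224076, Pow(62817, -1)), Mul(-20205, Pow(116279, -1))))) = Add(490209, Mul(-1, Add(Mul(-224076, Rational(1, 62817)), Mul(-20205, Rational(1, 116279))))) = Add(490209, Mul(-1, Add(Rational(-74692, 20939), Rational(-20205, 116279)))) = Add(490209, Mul(-1, Rational(-9108183563, 2434765981))) = Add(490209, Rational(9108183563, 2434765981)) = Rational(1193553304963592, 2434765981)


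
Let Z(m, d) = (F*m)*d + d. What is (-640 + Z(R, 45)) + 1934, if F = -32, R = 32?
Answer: -44741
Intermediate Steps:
Z(m, d) = d - 32*d*m (Z(m, d) = (-32*m)*d + d = -32*d*m + d = d - 32*d*m)
(-640 + Z(R, 45)) + 1934 = (-640 + 45*(1 - 32*32)) + 1934 = (-640 + 45*(1 - 1024)) + 1934 = (-640 + 45*(-1023)) + 1934 = (-640 - 46035) + 1934 = -46675 + 1934 = -44741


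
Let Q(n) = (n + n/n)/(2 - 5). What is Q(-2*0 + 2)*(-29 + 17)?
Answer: 12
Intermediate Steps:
Q(n) = -⅓ - n/3 (Q(n) = (n + 1)/(-3) = (1 + n)*(-⅓) = -⅓ - n/3)
Q(-2*0 + 2)*(-29 + 17) = (-⅓ - (-2*0 + 2)/3)*(-29 + 17) = (-⅓ - (0 + 2)/3)*(-12) = (-⅓ - ⅓*2)*(-12) = (-⅓ - ⅔)*(-12) = -1*(-12) = 12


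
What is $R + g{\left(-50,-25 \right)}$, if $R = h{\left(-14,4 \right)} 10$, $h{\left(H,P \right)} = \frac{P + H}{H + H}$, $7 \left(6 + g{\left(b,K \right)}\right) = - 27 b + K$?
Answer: $\frac{1308}{7} \approx 186.86$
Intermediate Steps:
$g{\left(b,K \right)} = -6 - \frac{27 b}{7} + \frac{K}{7}$ ($g{\left(b,K \right)} = -6 + \frac{- 27 b + K}{7} = -6 + \frac{K - 27 b}{7} = -6 + \left(- \frac{27 b}{7} + \frac{K}{7}\right) = -6 - \frac{27 b}{7} + \frac{K}{7}$)
$h{\left(H,P \right)} = \frac{H + P}{2 H}$
$R = \frac{25}{7}$ ($R = \frac{-14 + 4}{2 \left(-14\right)} 10 = \frac{1}{2} \left(- \frac{1}{14}\right) \left(-10\right) 10 = \frac{5}{14} \cdot 10 = \frac{25}{7} \approx 3.5714$)
$R + g{\left(-50,-25 \right)} = \frac{25}{7} - - \frac{1283}{7} = \frac{25}{7} + \frac{1283}{7} = \frac{1308}{7}$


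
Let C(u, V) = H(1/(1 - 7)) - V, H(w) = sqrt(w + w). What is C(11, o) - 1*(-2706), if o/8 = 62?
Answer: 2210 + I*sqrt(3)/3 ≈ 2210.0 + 0.57735*I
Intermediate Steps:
o = 496 (o = 8*62 = 496)
H(w) = sqrt(2)*sqrt(w) (H(w) = sqrt(2*w) = sqrt(2)*sqrt(w))
C(u, V) = -V + I*sqrt(3)/3 (C(u, V) = sqrt(2)*sqrt(1/(1 - 7)) - V = sqrt(2)*sqrt(1/(-6)) - V = sqrt(2)*sqrt(-1/6) - V = sqrt(2)*(I*sqrt(6)/6) - V = I*sqrt(3)/3 - V = -V + I*sqrt(3)/3)
C(11, o) - 1*(-2706) = (-1*496 + I*sqrt(3)/3) - 1*(-2706) = (-496 + I*sqrt(3)/3) + 2706 = 2210 + I*sqrt(3)/3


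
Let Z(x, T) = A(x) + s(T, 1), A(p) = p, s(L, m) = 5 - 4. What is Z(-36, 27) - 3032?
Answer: -3067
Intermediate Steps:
s(L, m) = 1
Z(x, T) = 1 + x (Z(x, T) = x + 1 = 1 + x)
Z(-36, 27) - 3032 = (1 - 36) - 3032 = -35 - 3032 = -3067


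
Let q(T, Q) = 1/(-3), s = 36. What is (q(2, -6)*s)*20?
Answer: -240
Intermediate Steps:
q(T, Q) = -1/3
(q(2, -6)*s)*20 = -1/3*36*20 = -12*20 = -240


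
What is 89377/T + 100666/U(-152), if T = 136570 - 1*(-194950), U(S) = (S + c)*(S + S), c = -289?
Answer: 404955629/396829440 ≈ 1.0205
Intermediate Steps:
U(S) = 2*S*(-289 + S) (U(S) = (S - 289)*(S + S) = (-289 + S)*(2*S) = 2*S*(-289 + S))
T = 331520 (T = 136570 + 194950 = 331520)
89377/T + 100666/U(-152) = 89377/331520 + 100666/((2*(-152)*(-289 - 152))) = 89377*(1/331520) + 100666/((2*(-152)*(-441))) = 89377/331520 + 100666/134064 = 89377/331520 + 100666*(1/134064) = 89377/331520 + 50333/67032 = 404955629/396829440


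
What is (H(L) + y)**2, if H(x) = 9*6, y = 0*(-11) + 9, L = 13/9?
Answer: 3969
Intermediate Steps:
L = 13/9 (L = 13*(1/9) = 13/9 ≈ 1.4444)
y = 9 (y = 0 + 9 = 9)
H(x) = 54
(H(L) + y)**2 = (54 + 9)**2 = 63**2 = 3969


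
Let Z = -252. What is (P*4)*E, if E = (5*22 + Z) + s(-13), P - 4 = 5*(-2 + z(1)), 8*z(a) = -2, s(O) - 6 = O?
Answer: 4321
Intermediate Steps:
s(O) = 6 + O
z(a) = -¼ (z(a) = (⅛)*(-2) = -¼)
P = -29/4 (P = 4 + 5*(-2 - ¼) = 4 + 5*(-9/4) = 4 - 45/4 = -29/4 ≈ -7.2500)
E = -149 (E = (5*22 - 252) + (6 - 13) = (110 - 252) - 7 = -142 - 7 = -149)
(P*4)*E = -29/4*4*(-149) = -29*(-149) = 4321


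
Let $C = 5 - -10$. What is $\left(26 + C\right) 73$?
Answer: $2993$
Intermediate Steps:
$C = 15$ ($C = 5 + 10 = 15$)
$\left(26 + C\right) 73 = \left(26 + 15\right) 73 = 41 \cdot 73 = 2993$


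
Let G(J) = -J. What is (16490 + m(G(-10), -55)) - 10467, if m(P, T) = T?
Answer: 5968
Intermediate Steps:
(16490 + m(G(-10), -55)) - 10467 = (16490 - 55) - 10467 = 16435 - 10467 = 5968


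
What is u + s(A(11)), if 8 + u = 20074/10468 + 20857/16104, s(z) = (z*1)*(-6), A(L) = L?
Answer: -2983267739/42144168 ≈ -70.787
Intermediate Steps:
s(z) = -6*z (s(z) = z*(-6) = -6*z)
u = -201752651/42144168 (u = -8 + (20074/10468 + 20857/16104) = -8 + (20074*(1/10468) + 20857*(1/16104)) = -8 + (10037/5234 + 20857/16104) = -8 + 135400693/42144168 = -201752651/42144168 ≈ -4.7872)
u + s(A(11)) = -201752651/42144168 - 6*11 = -201752651/42144168 - 66 = -2983267739/42144168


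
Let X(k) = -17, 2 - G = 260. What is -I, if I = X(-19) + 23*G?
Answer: 5951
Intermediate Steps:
G = -258 (G = 2 - 1*260 = 2 - 260 = -258)
I = -5951 (I = -17 + 23*(-258) = -17 - 5934 = -5951)
-I = -1*(-5951) = 5951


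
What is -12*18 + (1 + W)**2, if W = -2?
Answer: -215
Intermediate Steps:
-12*18 + (1 + W)**2 = -12*18 + (1 - 2)**2 = -216 + (-1)**2 = -216 + 1 = -215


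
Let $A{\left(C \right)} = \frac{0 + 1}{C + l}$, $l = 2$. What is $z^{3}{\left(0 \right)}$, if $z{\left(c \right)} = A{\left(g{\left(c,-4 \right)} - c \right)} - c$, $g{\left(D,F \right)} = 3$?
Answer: $\frac{1}{125} \approx 0.008$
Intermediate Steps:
$A{\left(C \right)} = \frac{1}{2 + C}$ ($A{\left(C \right)} = \frac{0 + 1}{C + 2} = 1 \frac{1}{2 + C} = \frac{1}{2 + C}$)
$z{\left(c \right)} = \frac{1}{5 - c} - c$ ($z{\left(c \right)} = \frac{1}{2 - \left(-3 + c\right)} - c = \frac{1}{5 - c} - c$)
$z^{3}{\left(0 \right)} = \left(\frac{-1 - 0 \left(-5 + 0\right)}{-5 + 0}\right)^{3} = \left(\frac{-1 - 0 \left(-5\right)}{-5}\right)^{3} = \left(- \frac{-1 + 0}{5}\right)^{3} = \left(\left(- \frac{1}{5}\right) \left(-1\right)\right)^{3} = \left(\frac{1}{5}\right)^{3} = \frac{1}{125}$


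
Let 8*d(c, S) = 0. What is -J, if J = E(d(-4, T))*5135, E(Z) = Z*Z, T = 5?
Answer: 0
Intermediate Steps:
d(c, S) = 0 (d(c, S) = (⅛)*0 = 0)
E(Z) = Z²
J = 0 (J = 0²*5135 = 0*5135 = 0)
-J = -1*0 = 0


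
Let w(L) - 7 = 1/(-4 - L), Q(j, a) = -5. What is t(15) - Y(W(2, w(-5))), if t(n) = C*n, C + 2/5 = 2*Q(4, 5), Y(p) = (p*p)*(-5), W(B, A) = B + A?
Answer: 344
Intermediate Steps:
w(L) = 7 + 1/(-4 - L)
W(B, A) = A + B
Y(p) = -5*p² (Y(p) = p²*(-5) = -5*p²)
C = -52/5 (C = -⅖ + 2*(-5) = -⅖ - 10 = -52/5 ≈ -10.400)
t(n) = -52*n/5
t(15) - Y(W(2, w(-5))) = -52/5*15 - (-5)*((27 + 7*(-5))/(4 - 5) + 2)² = -156 - (-5)*((27 - 35)/(-1) + 2)² = -156 - (-5)*(-1*(-8) + 2)² = -156 - (-5)*(8 + 2)² = -156 - (-5)*10² = -156 - (-5)*100 = -156 - 1*(-500) = -156 + 500 = 344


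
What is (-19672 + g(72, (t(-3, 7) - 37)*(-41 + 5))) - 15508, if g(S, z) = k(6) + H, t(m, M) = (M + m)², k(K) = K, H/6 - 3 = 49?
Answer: -34862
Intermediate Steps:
H = 312 (H = 18 + 6*49 = 18 + 294 = 312)
g(S, z) = 318 (g(S, z) = 6 + 312 = 318)
(-19672 + g(72, (t(-3, 7) - 37)*(-41 + 5))) - 15508 = (-19672 + 318) - 15508 = -19354 - 15508 = -34862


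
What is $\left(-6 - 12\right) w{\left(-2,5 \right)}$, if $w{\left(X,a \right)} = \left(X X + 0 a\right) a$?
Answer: $-360$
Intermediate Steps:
$w{\left(X,a \right)} = a X^{2}$ ($w{\left(X,a \right)} = \left(X^{2} + 0\right) a = X^{2} a = a X^{2}$)
$\left(-6 - 12\right) w{\left(-2,5 \right)} = \left(-6 - 12\right) 5 \left(-2\right)^{2} = - 18 \cdot 5 \cdot 4 = \left(-18\right) 20 = -360$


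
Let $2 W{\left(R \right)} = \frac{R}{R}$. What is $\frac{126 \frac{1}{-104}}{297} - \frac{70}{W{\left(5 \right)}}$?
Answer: $- \frac{240247}{1716} \approx -140.0$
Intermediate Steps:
$W{\left(R \right)} = \frac{1}{2}$ ($W{\left(R \right)} = \frac{R \frac{1}{R}}{2} = \frac{1}{2} \cdot 1 = \frac{1}{2}$)
$\frac{126 \frac{1}{-104}}{297} - \frac{70}{W{\left(5 \right)}} = \frac{126 \frac{1}{-104}}{297} - 70 \frac{1}{\frac{1}{2}} = 126 \left(- \frac{1}{104}\right) \frac{1}{297} - 140 = \left(- \frac{63}{52}\right) \frac{1}{297} - 140 = - \frac{7}{1716} - 140 = - \frac{240247}{1716}$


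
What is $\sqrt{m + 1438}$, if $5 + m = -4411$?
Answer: $i \sqrt{2978} \approx 54.571 i$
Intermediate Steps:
$m = -4416$ ($m = -5 - 4411 = -4416$)
$\sqrt{m + 1438} = \sqrt{-4416 + 1438} = \sqrt{-2978} = i \sqrt{2978}$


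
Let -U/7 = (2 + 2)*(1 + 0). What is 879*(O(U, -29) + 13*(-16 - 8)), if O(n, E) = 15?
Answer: -261063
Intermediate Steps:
U = -28 (U = -7*(2 + 2)*(1 + 0) = -28 ≈ -28.000)
879*(O(U, -29) + 13*(-16 - 8)) = 879*(15 + 13*(-16 - 8)) = 879*(15 + 13*(-24)) = 879*(15 - 312) = 879*(-297) = -261063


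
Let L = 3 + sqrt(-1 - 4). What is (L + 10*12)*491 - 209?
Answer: 60184 + 491*I*sqrt(5) ≈ 60184.0 + 1097.9*I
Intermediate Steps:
L = 3 + I*sqrt(5) (L = 3 + sqrt(-5) = 3 + I*sqrt(5) ≈ 3.0 + 2.2361*I)
(L + 10*12)*491 - 209 = ((3 + I*sqrt(5)) + 10*12)*491 - 209 = ((3 + I*sqrt(5)) + 120)*491 - 209 = (123 + I*sqrt(5))*491 - 209 = (60393 + 491*I*sqrt(5)) - 209 = 60184 + 491*I*sqrt(5)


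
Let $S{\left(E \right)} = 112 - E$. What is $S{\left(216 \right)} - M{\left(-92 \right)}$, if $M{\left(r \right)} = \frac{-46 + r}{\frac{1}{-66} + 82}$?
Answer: $- \frac{553636}{5411} \approx -102.32$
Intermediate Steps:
$M{\left(r \right)} = - \frac{3036}{5411} + \frac{66 r}{5411}$ ($M{\left(r \right)} = \frac{-46 + r}{- \frac{1}{66} + 82} = \frac{-46 + r}{\frac{5411}{66}} = \left(-46 + r\right) \frac{66}{5411} = - \frac{3036}{5411} + \frac{66 r}{5411}$)
$S{\left(216 \right)} - M{\left(-92 \right)} = \left(112 - 216\right) - \left(- \frac{3036}{5411} + \frac{66}{5411} \left(-92\right)\right) = \left(112 - 216\right) - \left(- \frac{3036}{5411} - \frac{6072}{5411}\right) = -104 - - \frac{9108}{5411} = -104 + \frac{9108}{5411} = - \frac{553636}{5411}$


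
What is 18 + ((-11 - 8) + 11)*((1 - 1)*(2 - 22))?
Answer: 18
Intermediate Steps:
18 + ((-11 - 8) + 11)*((1 - 1)*(2 - 22)) = 18 + (-19 + 11)*(0*(-20)) = 18 - 8*0 = 18 + 0 = 18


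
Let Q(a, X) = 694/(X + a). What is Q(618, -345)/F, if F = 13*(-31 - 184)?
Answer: -694/763035 ≈ -0.00090953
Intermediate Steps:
F = -2795 (F = 13*(-215) = -2795)
Q(618, -345)/F = (694/(-345 + 618))/(-2795) = (694/273)*(-1/2795) = -694/763035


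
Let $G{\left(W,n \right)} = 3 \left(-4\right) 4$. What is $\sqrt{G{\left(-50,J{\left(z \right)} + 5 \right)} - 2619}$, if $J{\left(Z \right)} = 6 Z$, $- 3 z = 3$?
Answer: $i \sqrt{2667} \approx 51.643 i$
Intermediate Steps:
$z = -1$ ($z = \left(- \frac{1}{3}\right) 3 = -1$)
$G{\left(W,n \right)} = -48$ ($G{\left(W,n \right)} = \left(-12\right) 4 = -48$)
$\sqrt{G{\left(-50,J{\left(z \right)} + 5 \right)} - 2619} = \sqrt{-48 - 2619} = \sqrt{-2667} = i \sqrt{2667}$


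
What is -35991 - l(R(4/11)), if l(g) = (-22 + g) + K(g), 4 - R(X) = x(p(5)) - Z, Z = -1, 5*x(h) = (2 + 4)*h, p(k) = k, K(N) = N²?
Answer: -35975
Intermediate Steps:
x(h) = 6*h/5 (x(h) = ((2 + 4)*h)/5 = (6*h)/5 = 6*h/5)
R(X) = -3 (R(X) = 4 - ((6/5)*5 - 1*(-1)) = 4 - (6 + 1) = 4 - 1*7 = 4 - 7 = -3)
l(g) = -22 + g + g² (l(g) = (-22 + g) + g² = -22 + g + g²)
-35991 - l(R(4/11)) = -35991 - (-22 - 3 + (-3)²) = -35991 - (-22 - 3 + 9) = -35991 - 1*(-16) = -35991 + 16 = -35975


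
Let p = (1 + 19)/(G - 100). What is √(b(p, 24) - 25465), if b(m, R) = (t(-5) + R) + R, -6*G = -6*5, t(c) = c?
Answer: I*√25422 ≈ 159.44*I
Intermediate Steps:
G = 5 (G = -(-1)*5 = -⅙*(-30) = 5)
p = -4/19 (p = (1 + 19)/(5 - 100) = 20/(-95) = 20*(-1/95) = -4/19 ≈ -0.21053)
b(m, R) = -5 + 2*R (b(m, R) = (-5 + R) + R = -5 + 2*R)
√(b(p, 24) - 25465) = √((-5 + 2*24) - 25465) = √((-5 + 48) - 25465) = √(43 - 25465) = √(-25422) = I*√25422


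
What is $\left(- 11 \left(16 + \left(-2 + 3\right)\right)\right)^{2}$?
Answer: $34969$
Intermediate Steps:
$\left(- 11 \left(16 + \left(-2 + 3\right)\right)\right)^{2} = \left(- 11 \left(16 + 1\right)\right)^{2} = \left(\left(-11\right) 17\right)^{2} = \left(-187\right)^{2} = 34969$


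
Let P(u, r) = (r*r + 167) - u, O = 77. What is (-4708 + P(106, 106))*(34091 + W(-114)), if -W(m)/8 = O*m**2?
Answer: -52523851105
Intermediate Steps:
W(m) = -616*m**2
P(u, r) = 167 + r**2 - u (P(u, r) = (r**2 + 167) - u = (167 + r**2) - u = 167 + r**2 - u)
(-4708 + P(106, 106))*(34091 + W(-114)) = (-4708 + (167 + 106**2 - 1*106))*(34091 - 616*(-114)**2) = (-4708 + (167 + 11236 - 106))*(34091 - 616*12996) = (-4708 + 11297)*(34091 - 8005536) = 6589*(-7971445) = -52523851105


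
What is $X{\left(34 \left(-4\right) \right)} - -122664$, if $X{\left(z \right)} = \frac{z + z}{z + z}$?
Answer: $122665$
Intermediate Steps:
$X{\left(z \right)} = 1$ ($X{\left(z \right)} = \frac{2 z}{2 z} = 2 z \frac{1}{2 z} = 1$)
$X{\left(34 \left(-4\right) \right)} - -122664 = 1 - -122664 = 1 + 122664 = 122665$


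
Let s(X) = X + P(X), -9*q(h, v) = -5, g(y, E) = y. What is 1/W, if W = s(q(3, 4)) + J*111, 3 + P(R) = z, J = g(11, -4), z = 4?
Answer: 9/11003 ≈ 0.00081796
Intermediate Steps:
q(h, v) = 5/9 (q(h, v) = -1/9*(-5) = 5/9)
J = 11
P(R) = 1 (P(R) = -3 + 4 = 1)
s(X) = 1 + X (s(X) = X + 1 = 1 + X)
W = 11003/9 (W = (1 + 5/9) + 11*111 = 14/9 + 1221 = 11003/9 ≈ 1222.6)
1/W = 1/(11003/9) = 9/11003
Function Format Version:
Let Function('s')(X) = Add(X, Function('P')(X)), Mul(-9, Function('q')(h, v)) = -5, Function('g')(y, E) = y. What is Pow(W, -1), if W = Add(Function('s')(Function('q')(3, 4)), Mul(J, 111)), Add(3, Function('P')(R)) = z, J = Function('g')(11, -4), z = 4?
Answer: Rational(9, 11003) ≈ 0.00081796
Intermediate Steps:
Function('q')(h, v) = Rational(5, 9) (Function('q')(h, v) = Mul(Rational(-1, 9), -5) = Rational(5, 9))
J = 11
Function('P')(R) = 1 (Function('P')(R) = Add(-3, 4) = 1)
Function('s')(X) = Add(1, X) (Function('s')(X) = Add(X, 1) = Add(1, X))
W = Rational(11003, 9) (W = Add(Add(1, Rational(5, 9)), Mul(11, 111)) = Add(Rational(14, 9), 1221) = Rational(11003, 9) ≈ 1222.6)
Pow(W, -1) = Pow(Rational(11003, 9), -1) = Rational(9, 11003)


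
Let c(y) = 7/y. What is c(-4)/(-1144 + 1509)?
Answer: -7/1460 ≈ -0.0047945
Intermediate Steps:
c(-4)/(-1144 + 1509) = (7/(-4))/(-1144 + 1509) = (7*(-¼))/365 = -7/4*1/365 = -7/1460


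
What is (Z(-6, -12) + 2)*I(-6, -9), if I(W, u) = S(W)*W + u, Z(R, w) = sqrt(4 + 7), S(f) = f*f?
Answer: -450 - 225*sqrt(11) ≈ -1196.2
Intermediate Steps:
S(f) = f**2
Z(R, w) = sqrt(11)
I(W, u) = u + W**3 (I(W, u) = W**2*W + u = W**3 + u = u + W**3)
(Z(-6, -12) + 2)*I(-6, -9) = (sqrt(11) + 2)*(-9 + (-6)**3) = (2 + sqrt(11))*(-9 - 216) = (2 + sqrt(11))*(-225) = -450 - 225*sqrt(11)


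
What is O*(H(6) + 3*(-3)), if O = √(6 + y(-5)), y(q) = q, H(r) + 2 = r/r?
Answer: -10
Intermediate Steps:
H(r) = -1 (H(r) = -2 + r/r = -2 + 1 = -1)
O = 1 (O = √(6 - 5) = √1 = 1)
O*(H(6) + 3*(-3)) = 1*(-1 + 3*(-3)) = 1*(-1 - 9) = 1*(-10) = -10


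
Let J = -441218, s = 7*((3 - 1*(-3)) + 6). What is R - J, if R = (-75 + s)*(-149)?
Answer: 439877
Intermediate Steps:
s = 84 (s = 7*((3 + 3) + 6) = 7*(6 + 6) = 7*12 = 84)
R = -1341 (R = (-75 + 84)*(-149) = 9*(-149) = -1341)
R - J = -1341 - 1*(-441218) = -1341 + 441218 = 439877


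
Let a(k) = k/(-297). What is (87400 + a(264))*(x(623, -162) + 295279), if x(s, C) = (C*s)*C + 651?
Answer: 13093564809664/9 ≈ 1.4548e+12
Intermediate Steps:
x(s, C) = 651 + s*C² (x(s, C) = s*C² + 651 = 651 + s*C²)
a(k) = -k/297 (a(k) = k*(-1/297) = -k/297)
(87400 + a(264))*(x(623, -162) + 295279) = (87400 - 1/297*264)*((651 + 623*(-162)²) + 295279) = (87400 - 8/9)*((651 + 623*26244) + 295279) = 786592*((651 + 16350012) + 295279)/9 = 786592*(16350663 + 295279)/9 = (786592/9)*16645942 = 13093564809664/9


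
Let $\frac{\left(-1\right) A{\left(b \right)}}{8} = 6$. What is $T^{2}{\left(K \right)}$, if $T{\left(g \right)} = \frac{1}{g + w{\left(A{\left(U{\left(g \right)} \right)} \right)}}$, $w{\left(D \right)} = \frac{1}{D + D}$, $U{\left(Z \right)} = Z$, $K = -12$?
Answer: $\frac{9216}{1329409} \approx 0.0069324$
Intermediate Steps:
$A{\left(b \right)} = -48$ ($A{\left(b \right)} = \left(-8\right) 6 = -48$)
$w{\left(D \right)} = \frac{1}{2 D}$
$T{\left(g \right)} = \frac{1}{- \frac{1}{96} + g}$ ($T{\left(g \right)} = \frac{1}{g + \frac{1}{2 \left(-48\right)}} = \frac{1}{g + \frac{1}{2} \left(- \frac{1}{48}\right)} = \frac{1}{g - \frac{1}{96}} = \frac{1}{- \frac{1}{96} + g}$)
$T^{2}{\left(K \right)} = \left(\frac{96}{-1 + 96 \left(-12\right)}\right)^{2} = \left(\frac{96}{-1 - 1152}\right)^{2} = \left(\frac{96}{-1153}\right)^{2} = \left(96 \left(- \frac{1}{1153}\right)\right)^{2} = \left(- \frac{96}{1153}\right)^{2} = \frac{9216}{1329409}$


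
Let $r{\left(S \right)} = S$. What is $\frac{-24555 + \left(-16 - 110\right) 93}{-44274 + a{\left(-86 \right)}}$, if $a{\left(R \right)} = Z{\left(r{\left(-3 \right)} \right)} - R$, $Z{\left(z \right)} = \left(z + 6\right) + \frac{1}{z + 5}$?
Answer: $\frac{72546}{88369} \approx 0.82094$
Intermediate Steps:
$Z{\left(z \right)} = 6 + z + \frac{1}{5 + z}$ ($Z{\left(z \right)} = \left(6 + z\right) + \frac{1}{5 + z} = 6 + z + \frac{1}{5 + z}$)
$a{\left(R \right)} = \frac{7}{2} - R$ ($a{\left(R \right)} = \frac{31 + \left(-3\right)^{2} + 11 \left(-3\right)}{5 - 3} - R = \frac{31 + 9 - 33}{2} - R = \frac{1}{2} \cdot 7 - R = \frac{7}{2} - R$)
$\frac{-24555 + \left(-16 - 110\right) 93}{-44274 + a{\left(-86 \right)}} = \frac{-24555 + \left(-16 - 110\right) 93}{-44274 + \left(\frac{7}{2} - -86\right)} = \frac{-24555 - 11718}{-44274 + \left(\frac{7}{2} + 86\right)} = \frac{-24555 - 11718}{-44274 + \frac{179}{2}} = - \frac{36273}{- \frac{88369}{2}} = \left(-36273\right) \left(- \frac{2}{88369}\right) = \frac{72546}{88369}$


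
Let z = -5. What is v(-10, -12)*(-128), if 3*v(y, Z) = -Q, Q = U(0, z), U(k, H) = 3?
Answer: 128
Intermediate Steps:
Q = 3
v(y, Z) = -1 (v(y, Z) = (-1*3)/3 = (1/3)*(-3) = -1)
v(-10, -12)*(-128) = -1*(-128) = 128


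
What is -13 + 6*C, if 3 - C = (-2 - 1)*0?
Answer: 5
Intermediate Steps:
C = 3 (C = 3 - (-2 - 1)*0 = 3 - (-3)*0 = 3 - 1*0 = 3 + 0 = 3)
-13 + 6*C = -13 + 6*3 = -13 + 18 = 5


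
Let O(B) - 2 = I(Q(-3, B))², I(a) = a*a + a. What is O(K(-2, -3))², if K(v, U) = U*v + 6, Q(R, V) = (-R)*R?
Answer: 26894596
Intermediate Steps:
Q(R, V) = -R²
K(v, U) = 6 + U*v
I(a) = a + a² (I(a) = a² + a = a + a²)
O(B) = 5186 (O(B) = 2 + ((-1*(-3)²)*(1 - 1*(-3)²))² = 2 + ((-1*9)*(1 - 1*9))² = 2 + (-9*(1 - 9))² = 2 + (-9*(-8))² = 2 + 72² = 2 + 5184 = 5186)
O(K(-2, -3))² = 5186² = 26894596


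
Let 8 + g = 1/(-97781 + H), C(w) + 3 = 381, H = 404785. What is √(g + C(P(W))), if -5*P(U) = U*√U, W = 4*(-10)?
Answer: √8718259758231/153502 ≈ 19.235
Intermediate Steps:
W = -40
P(U) = -U^(3/2)/5 (P(U) = -U*√U/5 = -U^(3/2)/5)
C(w) = 378 (C(w) = -3 + 381 = 378)
g = -2456031/307004 (g = -8 + 1/(-97781 + 404785) = -8 + 1/307004 = -2456031/307004 ≈ -8.0000)
√(g + C(P(W))) = √(-2456031/307004 + 378) = √(113591481/307004) = √8718259758231/153502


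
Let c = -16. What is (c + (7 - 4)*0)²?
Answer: 256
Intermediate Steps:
(c + (7 - 4)*0)² = (-16 + (7 - 4)*0)² = (-16 + 3*0)² = (-16 + 0)² = (-16)² = 256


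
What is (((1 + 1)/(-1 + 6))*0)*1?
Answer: 0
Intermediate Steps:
(((1 + 1)/(-1 + 6))*0)*1 = ((2/5)*0)*1 = 0*1 = 0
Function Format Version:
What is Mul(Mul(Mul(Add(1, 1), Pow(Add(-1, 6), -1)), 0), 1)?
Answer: 0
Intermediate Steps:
Mul(Mul(Mul(Add(1, 1), Pow(Add(-1, 6), -1)), 0), 1) = Mul(Mul(Mul(2, Pow(5, -1)), 0), 1) = Mul(Mul(Mul(2, Rational(1, 5)), 0), 1) = Mul(Mul(Rational(2, 5), 0), 1) = Mul(0, 1) = 0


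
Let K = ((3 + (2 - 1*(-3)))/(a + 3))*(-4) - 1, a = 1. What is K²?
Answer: 81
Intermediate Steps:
K = -9 (K = ((3 + (2 - 1*(-3)))/(1 + 3))*(-4) - 1 = ((3 + (2 + 3))/4)*(-4) - 1 = ((3 + 5)*(¼))*(-4) - 1 = (8*(¼))*(-4) - 1 = 2*(-4) - 1 = -8 - 1 = -9)
K² = (-9)² = 81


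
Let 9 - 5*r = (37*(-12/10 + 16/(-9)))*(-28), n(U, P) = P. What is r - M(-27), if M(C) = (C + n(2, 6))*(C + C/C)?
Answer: -261269/225 ≈ -1161.2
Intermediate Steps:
M(C) = (1 + C)*(6 + C) (M(C) = (C + 6)*(C + C/C) = (6 + C)*(C + 1) = (6 + C)*(1 + C) = (1 + C)*(6 + C))
r = -138419/225 (r = 9/5 - 37*(-12/10 + 16/(-9))*(-28)/5 = 9/5 - 37*(-12*⅒ + 16*(-⅑))*(-28)/5 = 9/5 - 37*(-6/5 - 16/9)*(-28)/5 = 9/5 - 37*(-134/45)*(-28)/5 = 9/5 - (-4958)*(-28)/225 = 9/5 - ⅕*138824/45 = 9/5 - 138824/225 = -138419/225 ≈ -615.20)
r - M(-27) = -138419/225 - (6 + (-27)² + 7*(-27)) = -138419/225 - (6 + 729 - 189) = -138419/225 - 1*546 = -138419/225 - 546 = -261269/225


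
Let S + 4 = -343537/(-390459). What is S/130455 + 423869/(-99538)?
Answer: -137521502593931/32294266487730 ≈ -4.2584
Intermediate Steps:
S = -1218299/390459 (S = -4 - 343537/(-390459) = -4 - 343537*(-1/390459) = -4 + 343537/390459 = -1218299/390459 ≈ -3.1202)
S/130455 + 423869/(-99538) = -1218299/390459/130455 + 423869/(-99538) = -1218299/390459*1/130455 + 423869*(-1/99538) = -1218299/50937328845 - 423869/99538 = -137521502593931/32294266487730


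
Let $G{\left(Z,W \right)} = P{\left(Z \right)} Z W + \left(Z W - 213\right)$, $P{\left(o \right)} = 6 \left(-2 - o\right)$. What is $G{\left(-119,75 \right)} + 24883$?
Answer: $-6249605$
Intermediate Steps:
$P{\left(o \right)} = -12 - 6 o$
$G{\left(Z,W \right)} = -213 + W Z + W Z \left(-12 - 6 Z\right)$ ($G{\left(Z,W \right)} = \left(-12 - 6 Z\right) Z W + \left(Z W - 213\right) = Z \left(-12 - 6 Z\right) W + \left(W Z - 213\right) = W Z \left(-12 - 6 Z\right) + \left(-213 + W Z\right) = -213 + W Z + W Z \left(-12 - 6 Z\right)$)
$G{\left(-119,75 \right)} + 24883 = \left(-213 + 75 \left(-119\right) - 450 \left(-119\right) \left(2 - 119\right)\right) + 24883 = \left(-213 - 8925 - 450 \left(-119\right) \left(-117\right)\right) + 24883 = \left(-213 - 8925 - 6265350\right) + 24883 = -6274488 + 24883 = -6249605$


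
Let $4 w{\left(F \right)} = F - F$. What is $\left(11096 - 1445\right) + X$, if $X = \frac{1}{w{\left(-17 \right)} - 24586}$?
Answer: $\frac{237279485}{24586} \approx 9651.0$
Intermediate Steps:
$w{\left(F \right)} = 0$ ($w{\left(F \right)} = \frac{F - F}{4} = \frac{1}{4} \cdot 0 = 0$)
$X = - \frac{1}{24586}$ ($X = \frac{1}{0 - 24586} = \frac{1}{-24586} = - \frac{1}{24586} \approx -4.0674 \cdot 10^{-5}$)
$\left(11096 - 1445\right) + X = \left(11096 - 1445\right) - \frac{1}{24586} = 9651 - \frac{1}{24586} = \frac{237279485}{24586}$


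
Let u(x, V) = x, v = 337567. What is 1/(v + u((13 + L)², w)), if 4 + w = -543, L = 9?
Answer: 1/338051 ≈ 2.9581e-6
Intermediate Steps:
w = -547 (w = -4 - 543 = -547)
1/(v + u((13 + L)², w)) = 1/(337567 + (13 + 9)²) = 1/(337567 + 22²) = 1/(337567 + 484) = 1/338051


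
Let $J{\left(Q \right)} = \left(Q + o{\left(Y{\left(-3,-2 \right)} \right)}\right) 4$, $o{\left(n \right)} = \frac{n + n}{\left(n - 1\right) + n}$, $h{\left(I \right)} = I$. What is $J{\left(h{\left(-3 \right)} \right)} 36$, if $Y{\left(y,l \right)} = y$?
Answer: $- \frac{2160}{7} \approx -308.57$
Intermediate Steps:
$o{\left(n \right)} = \frac{2 n}{-1 + 2 n}$ ($o{\left(n \right)} = \frac{2 n}{\left(-1 + n\right) + n} = \frac{2 n}{-1 + 2 n}$)
$J{\left(Q \right)} = \frac{24}{7} + 4 Q$ ($J{\left(Q \right)} = \left(Q + 2 \left(-3\right) \frac{1}{-1 + 2 \left(-3\right)}\right) 4 = \left(Q + 2 \left(-3\right) \frac{1}{-1 - 6}\right) 4 = \left(Q + 2 \left(-3\right) \frac{1}{-7}\right) 4 = \left(Q + 2 \left(-3\right) \left(- \frac{1}{7}\right)\right) 4 = \left(Q + \frac{6}{7}\right) 4 = \left(\frac{6}{7} + Q\right) 4 = \frac{24}{7} + 4 Q$)
$J{\left(h{\left(-3 \right)} \right)} 36 = \left(\frac{24}{7} + 4 \left(-3\right)\right) 36 = \left(\frac{24}{7} - 12\right) 36 = \left(- \frac{60}{7}\right) 36 = - \frac{2160}{7}$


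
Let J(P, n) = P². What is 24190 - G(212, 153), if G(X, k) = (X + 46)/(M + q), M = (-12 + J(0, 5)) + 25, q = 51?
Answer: 773951/32 ≈ 24186.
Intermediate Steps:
M = 13 (M = (-12 + 0²) + 25 = (-12 + 0) + 25 = -12 + 25 = 13)
G(X, k) = 23/32 + X/64 (G(X, k) = (X + 46)/(13 + 51) = (46 + X)/64 = (46 + X)*(1/64) = 23/32 + X/64)
24190 - G(212, 153) = 24190 - (23/32 + (1/64)*212) = 24190 - (23/32 + 53/16) = 24190 - 1*129/32 = 24190 - 129/32 = 773951/32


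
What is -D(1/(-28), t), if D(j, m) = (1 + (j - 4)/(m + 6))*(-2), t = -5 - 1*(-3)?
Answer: -1/56 ≈ -0.017857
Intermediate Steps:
t = -2 (t = -5 + 3 = -2)
D(j, m) = -2 - 2*(-4 + j)/(6 + m) (D(j, m) = (1 + (-4 + j)/(6 + m))*(-2) = -2 - 2*(-4 + j)/(6 + m))
-D(1/(-28), t) = -2*(-2 - 1/(-28) - 1*(-2))/(6 - 2) = -2*(-2 - 1*(-1/28) + 2)/4 = -2*(-2 + 1/28 + 2)/4 = -2/(4*28) = -1*1/56 = -1/56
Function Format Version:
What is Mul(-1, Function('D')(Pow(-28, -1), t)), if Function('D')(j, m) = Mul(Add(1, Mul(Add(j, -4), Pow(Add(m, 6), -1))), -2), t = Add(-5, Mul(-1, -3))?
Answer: Rational(-1, 56) ≈ -0.017857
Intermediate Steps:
t = -2 (t = Add(-5, 3) = -2)
Function('D')(j, m) = Add(-2, Mul(-2, Pow(Add(6, m), -1), Add(-4, j))) (Function('D')(j, m) = Mul(Add(1, Mul(Add(-4, j), Pow(Add(6, m), -1))), -2) = Mul(Add(1, Mul(Pow(Add(6, m), -1), Add(-4, j))), -2) = Add(-2, Mul(-2, Pow(Add(6, m), -1), Add(-4, j))))
Mul(-1, Function('D')(Pow(-28, -1), t)) = Mul(-1, Mul(2, Pow(Add(6, -2), -1), Add(-2, Mul(-1, Pow(-28, -1)), Mul(-1, -2)))) = Mul(-1, Mul(2, Pow(4, -1), Add(-2, Mul(-1, Rational(-1, 28)), 2))) = Mul(-1, Mul(2, Rational(1, 4), Add(-2, Rational(1, 28), 2))) = Mul(-1, Mul(2, Rational(1, 4), Rational(1, 28))) = Mul(-1, Rational(1, 56)) = Rational(-1, 56)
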